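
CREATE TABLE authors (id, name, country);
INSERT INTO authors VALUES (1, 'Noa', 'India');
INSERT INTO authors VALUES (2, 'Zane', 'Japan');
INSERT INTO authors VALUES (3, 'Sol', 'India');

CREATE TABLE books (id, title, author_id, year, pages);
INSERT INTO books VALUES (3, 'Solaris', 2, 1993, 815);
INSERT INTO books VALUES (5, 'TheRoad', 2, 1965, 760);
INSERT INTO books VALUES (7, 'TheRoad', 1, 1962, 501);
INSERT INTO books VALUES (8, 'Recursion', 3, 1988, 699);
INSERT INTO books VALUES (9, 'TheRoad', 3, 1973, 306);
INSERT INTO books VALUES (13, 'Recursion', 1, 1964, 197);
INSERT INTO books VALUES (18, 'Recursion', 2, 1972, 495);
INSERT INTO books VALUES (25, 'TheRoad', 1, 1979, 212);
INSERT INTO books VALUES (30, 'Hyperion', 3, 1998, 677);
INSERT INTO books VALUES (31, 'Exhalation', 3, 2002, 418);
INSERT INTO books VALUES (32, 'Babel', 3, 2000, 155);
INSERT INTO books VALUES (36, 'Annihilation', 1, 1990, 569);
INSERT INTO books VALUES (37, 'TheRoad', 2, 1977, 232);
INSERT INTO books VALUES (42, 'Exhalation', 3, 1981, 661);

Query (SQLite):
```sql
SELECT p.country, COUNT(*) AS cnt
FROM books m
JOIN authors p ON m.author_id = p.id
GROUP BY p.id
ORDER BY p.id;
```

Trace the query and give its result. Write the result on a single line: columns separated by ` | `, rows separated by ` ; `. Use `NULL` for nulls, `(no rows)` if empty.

India | 4 ; Japan | 4 ; India | 6

Join each books row to its authors via author_id.
Group joined rows by authors.id; compute COUNT(*) per group.
  1: ids {7, 13, 25, 36} → COUNT(*)=4
  2: ids {3, 5, 18, 37} → COUNT(*)=4
  3: ids {8, 9, 30, 31, 32, 42} → COUNT(*)=6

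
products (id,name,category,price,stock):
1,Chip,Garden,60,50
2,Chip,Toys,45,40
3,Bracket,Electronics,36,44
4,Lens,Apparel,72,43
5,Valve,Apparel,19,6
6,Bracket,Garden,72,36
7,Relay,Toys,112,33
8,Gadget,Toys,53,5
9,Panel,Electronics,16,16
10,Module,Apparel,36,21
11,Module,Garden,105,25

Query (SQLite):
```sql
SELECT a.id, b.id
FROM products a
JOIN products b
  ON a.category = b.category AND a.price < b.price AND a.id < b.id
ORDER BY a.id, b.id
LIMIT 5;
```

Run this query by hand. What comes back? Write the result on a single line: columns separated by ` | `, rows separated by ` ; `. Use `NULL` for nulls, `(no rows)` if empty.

Pairs (a,b) with same category, a.price < b.price, a.id < b.id.
category groups: Apparel:{4,5,10} Electronics:{3,9} Garden:{1,6,11} Toys:{2,7,8}
Ordered by (a.id, b.id); first 5.

1 | 6 ; 1 | 11 ; 2 | 7 ; 2 | 8 ; 5 | 10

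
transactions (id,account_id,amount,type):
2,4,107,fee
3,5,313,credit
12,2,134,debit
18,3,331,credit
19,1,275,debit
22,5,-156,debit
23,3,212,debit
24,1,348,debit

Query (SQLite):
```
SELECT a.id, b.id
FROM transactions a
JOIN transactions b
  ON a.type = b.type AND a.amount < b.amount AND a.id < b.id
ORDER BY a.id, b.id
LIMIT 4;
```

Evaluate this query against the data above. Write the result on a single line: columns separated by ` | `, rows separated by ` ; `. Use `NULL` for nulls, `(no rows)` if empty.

Pairs (a,b) with same type, a.amount < b.amount, a.id < b.id.
type groups: credit:{3,18} debit:{12,19,22,23,24} fee:{2}
Ordered by (a.id, b.id); first 4.

3 | 18 ; 12 | 19 ; 12 | 23 ; 12 | 24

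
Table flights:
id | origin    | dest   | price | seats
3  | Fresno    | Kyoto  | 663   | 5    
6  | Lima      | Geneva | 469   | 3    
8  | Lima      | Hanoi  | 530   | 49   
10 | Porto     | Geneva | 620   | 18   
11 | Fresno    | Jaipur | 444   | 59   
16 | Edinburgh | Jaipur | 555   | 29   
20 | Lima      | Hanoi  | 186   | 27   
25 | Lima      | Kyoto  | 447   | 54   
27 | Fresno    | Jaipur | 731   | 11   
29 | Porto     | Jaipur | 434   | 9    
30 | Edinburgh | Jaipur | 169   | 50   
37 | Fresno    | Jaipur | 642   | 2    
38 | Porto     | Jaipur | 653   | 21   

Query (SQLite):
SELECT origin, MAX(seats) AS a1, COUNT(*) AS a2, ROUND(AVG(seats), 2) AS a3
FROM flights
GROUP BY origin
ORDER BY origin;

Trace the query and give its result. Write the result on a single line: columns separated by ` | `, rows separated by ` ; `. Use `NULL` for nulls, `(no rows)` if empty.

Edinburgh | 50 | 2 | 39.5 ; Fresno | 59 | 4 | 19.25 ; Lima | 54 | 4 | 33.25 ; Porto | 21 | 3 | 16

Group flights by origin.
Per group compute: MAX(seats), COUNT(*), ROUND(AVG(seats), 2).
  Edinburgh: ids {16, 30} → MAX(seats)=50, COUNT(*)=2, ROUND(AVG(seats), 2)=39.5
  Fresno: ids {3, 11, 27, 37} → MAX(seats)=59, COUNT(*)=4, ROUND(AVG(seats), 2)=19.25
  Lima: ids {6, 8, 20, 25} → MAX(seats)=54, COUNT(*)=4, ROUND(AVG(seats), 2)=33.25
  Porto: ids {10, 29, 38} → MAX(seats)=21, COUNT(*)=3, ROUND(AVG(seats), 2)=16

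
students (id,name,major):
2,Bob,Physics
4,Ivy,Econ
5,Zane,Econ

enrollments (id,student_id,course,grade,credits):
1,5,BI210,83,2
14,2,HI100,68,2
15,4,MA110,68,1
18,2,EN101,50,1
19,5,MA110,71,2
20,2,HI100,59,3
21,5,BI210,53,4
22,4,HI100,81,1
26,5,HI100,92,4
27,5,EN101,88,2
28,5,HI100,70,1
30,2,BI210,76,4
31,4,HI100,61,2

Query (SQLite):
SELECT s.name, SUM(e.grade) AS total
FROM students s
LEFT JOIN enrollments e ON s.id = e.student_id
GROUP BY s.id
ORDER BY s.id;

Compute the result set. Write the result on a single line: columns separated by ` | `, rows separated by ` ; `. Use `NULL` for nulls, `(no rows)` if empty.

Bob | 253 ; Ivy | 210 ; Zane | 457

LEFT JOIN keeps every students row; unmatched ones get NULL for enrollments columns.
Group by students.id and compute SUM(e.grade). SUM over an all-NULL group is NULL.
  2: ids {14, 18, 20, 30} → SUM(e.grade)=253
  4: ids {15, 22, 31} → SUM(e.grade)=210
  5: ids {1, 19, 21, 26, 27, 28} → SUM(e.grade)=457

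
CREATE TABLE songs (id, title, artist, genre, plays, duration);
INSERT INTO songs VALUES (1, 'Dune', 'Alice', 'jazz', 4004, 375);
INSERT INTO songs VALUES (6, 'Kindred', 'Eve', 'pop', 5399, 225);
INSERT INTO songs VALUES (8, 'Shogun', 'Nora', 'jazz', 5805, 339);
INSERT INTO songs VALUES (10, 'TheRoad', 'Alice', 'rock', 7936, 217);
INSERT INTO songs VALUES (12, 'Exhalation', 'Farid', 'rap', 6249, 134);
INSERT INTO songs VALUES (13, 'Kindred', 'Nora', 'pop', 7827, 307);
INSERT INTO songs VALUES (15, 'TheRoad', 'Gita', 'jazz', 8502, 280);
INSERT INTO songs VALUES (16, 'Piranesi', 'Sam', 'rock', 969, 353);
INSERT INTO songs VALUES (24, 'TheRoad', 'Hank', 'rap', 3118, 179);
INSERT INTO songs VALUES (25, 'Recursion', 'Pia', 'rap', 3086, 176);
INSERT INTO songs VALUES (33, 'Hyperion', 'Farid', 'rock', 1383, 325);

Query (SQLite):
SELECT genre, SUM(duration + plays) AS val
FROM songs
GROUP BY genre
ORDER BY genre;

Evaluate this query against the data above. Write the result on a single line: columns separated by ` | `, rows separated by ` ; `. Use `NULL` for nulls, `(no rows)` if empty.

jazz | 19305 ; pop | 13758 ; rap | 12942 ; rock | 11183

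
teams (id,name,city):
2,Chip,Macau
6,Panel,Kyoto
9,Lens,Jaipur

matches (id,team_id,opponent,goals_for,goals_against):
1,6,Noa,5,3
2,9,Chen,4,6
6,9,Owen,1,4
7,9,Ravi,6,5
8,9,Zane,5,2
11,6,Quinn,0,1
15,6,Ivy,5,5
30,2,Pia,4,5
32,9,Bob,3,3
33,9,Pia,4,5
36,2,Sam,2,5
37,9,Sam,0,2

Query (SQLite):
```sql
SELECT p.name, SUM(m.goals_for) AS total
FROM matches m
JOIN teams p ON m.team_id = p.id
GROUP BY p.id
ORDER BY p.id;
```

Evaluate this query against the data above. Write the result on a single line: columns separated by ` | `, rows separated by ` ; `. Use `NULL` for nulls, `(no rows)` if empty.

Join each matches row to its teams via team_id.
Group joined rows by teams.id; compute SUM(m.goals_for) per group.
  2: ids {30, 36} → SUM(m.goals_for)=6
  6: ids {1, 11, 15} → SUM(m.goals_for)=10
  9: ids {2, 6, 7, 8, 32, 33, 37} → SUM(m.goals_for)=23

Chip | 6 ; Panel | 10 ; Lens | 23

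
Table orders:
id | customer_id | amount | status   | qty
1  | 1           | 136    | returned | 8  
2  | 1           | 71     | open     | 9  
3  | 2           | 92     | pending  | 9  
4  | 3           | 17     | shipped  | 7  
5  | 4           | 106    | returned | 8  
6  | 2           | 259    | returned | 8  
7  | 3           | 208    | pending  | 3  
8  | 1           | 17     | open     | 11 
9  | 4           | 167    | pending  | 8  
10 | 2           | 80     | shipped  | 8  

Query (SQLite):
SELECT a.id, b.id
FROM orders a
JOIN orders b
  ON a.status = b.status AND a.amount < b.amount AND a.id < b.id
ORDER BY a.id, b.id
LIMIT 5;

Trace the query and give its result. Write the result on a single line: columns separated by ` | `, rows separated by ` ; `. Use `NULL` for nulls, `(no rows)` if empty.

1 | 6 ; 3 | 7 ; 3 | 9 ; 4 | 10 ; 5 | 6

Pairs (a,b) with same status, a.amount < b.amount, a.id < b.id.
status groups: open:{2,8} pending:{3,7,9} returned:{1,5,6} shipped:{4,10}
Ordered by (a.id, b.id); first 5.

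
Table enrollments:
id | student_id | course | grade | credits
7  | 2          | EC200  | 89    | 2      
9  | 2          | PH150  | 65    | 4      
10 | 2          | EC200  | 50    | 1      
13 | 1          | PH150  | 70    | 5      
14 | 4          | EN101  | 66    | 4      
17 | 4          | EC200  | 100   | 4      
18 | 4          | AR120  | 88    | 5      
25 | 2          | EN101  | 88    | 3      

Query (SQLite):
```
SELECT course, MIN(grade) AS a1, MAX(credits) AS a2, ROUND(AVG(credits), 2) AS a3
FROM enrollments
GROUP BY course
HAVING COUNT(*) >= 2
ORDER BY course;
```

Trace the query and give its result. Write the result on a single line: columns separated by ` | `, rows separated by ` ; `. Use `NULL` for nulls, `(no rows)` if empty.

EC200 | 50 | 4 | 2.33 ; EN101 | 66 | 4 | 3.5 ; PH150 | 65 | 5 | 4.5

Group enrollments by course.
Per group compute: MIN(grade), MAX(credits), ROUND(AVG(credits), 2).
HAVING: drop groups with fewer than 2 rows.
  AR120: ids {18} → MIN(grade)=88, MAX(credits)=5, ROUND(AVG(credits), 2)=5
  EC200: ids {7, 10, 17} → MIN(grade)=50, MAX(credits)=4, ROUND(AVG(credits), 2)=2.33
  EN101: ids {14, 25} → MIN(grade)=66, MAX(credits)=4, ROUND(AVG(credits), 2)=3.5
  PH150: ids {9, 13} → MIN(grade)=65, MAX(credits)=5, ROUND(AVG(credits), 2)=4.5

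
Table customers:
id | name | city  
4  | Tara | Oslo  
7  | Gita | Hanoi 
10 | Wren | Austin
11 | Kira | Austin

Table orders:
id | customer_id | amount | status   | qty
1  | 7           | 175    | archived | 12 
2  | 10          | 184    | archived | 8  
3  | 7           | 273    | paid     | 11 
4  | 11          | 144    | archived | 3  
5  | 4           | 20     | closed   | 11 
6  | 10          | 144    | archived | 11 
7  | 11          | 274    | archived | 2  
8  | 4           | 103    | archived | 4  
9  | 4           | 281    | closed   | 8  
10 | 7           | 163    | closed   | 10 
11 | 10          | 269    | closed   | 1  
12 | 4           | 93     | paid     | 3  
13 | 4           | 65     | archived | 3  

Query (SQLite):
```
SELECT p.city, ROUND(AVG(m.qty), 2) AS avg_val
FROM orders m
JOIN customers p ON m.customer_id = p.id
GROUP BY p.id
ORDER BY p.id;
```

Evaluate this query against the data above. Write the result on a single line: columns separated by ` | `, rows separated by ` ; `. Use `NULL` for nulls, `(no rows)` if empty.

Join each orders row to its customers via customer_id.
Group joined rows by customers.id; compute ROUND(AVG(m.qty), 2) per group.
  4: ids {5, 8, 9, 12, 13} → ROUND(AVG(m.qty), 2)=5.8
  7: ids {1, 3, 10} → ROUND(AVG(m.qty), 2)=11
  10: ids {2, 6, 11} → ROUND(AVG(m.qty), 2)=6.67
  11: ids {4, 7} → ROUND(AVG(m.qty), 2)=2.5

Oslo | 5.8 ; Hanoi | 11 ; Austin | 6.67 ; Austin | 2.5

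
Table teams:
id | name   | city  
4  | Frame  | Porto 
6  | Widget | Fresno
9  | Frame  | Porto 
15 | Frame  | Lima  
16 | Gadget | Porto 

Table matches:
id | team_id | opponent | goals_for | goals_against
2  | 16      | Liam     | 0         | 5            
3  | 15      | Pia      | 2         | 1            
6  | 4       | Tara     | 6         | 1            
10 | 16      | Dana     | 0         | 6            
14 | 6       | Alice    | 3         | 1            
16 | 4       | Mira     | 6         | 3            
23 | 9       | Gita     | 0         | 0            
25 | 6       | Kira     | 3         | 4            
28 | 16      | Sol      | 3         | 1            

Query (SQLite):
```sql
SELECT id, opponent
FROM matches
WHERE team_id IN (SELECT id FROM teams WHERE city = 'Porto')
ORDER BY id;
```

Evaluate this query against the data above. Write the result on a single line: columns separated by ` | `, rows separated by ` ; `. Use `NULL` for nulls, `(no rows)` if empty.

2 | Liam ; 6 | Tara ; 10 | Dana ; 16 | Mira ; 23 | Gita ; 28 | Sol

Inner query: teams.id where city = 'Porto'.
Outer: keep matches rows whose team_id is in that set.
Inner query → {4, 9, 16}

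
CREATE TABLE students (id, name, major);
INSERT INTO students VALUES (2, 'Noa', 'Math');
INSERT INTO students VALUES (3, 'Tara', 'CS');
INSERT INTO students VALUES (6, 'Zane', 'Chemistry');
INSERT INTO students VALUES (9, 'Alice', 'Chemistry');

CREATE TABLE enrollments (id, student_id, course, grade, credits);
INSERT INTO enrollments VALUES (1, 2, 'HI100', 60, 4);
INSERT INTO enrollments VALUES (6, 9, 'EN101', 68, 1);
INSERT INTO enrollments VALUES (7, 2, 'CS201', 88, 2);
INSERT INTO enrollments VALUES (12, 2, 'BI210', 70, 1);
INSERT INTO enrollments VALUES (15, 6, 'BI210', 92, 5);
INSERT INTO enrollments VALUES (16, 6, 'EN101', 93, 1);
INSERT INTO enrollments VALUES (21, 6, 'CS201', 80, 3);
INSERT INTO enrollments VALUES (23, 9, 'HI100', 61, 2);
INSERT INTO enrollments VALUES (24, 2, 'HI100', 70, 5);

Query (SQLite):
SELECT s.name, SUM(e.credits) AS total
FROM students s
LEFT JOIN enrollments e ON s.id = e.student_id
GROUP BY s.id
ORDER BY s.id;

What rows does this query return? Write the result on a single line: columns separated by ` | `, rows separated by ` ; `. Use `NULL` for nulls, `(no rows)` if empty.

Noa | 12 ; Tara | NULL ; Zane | 9 ; Alice | 3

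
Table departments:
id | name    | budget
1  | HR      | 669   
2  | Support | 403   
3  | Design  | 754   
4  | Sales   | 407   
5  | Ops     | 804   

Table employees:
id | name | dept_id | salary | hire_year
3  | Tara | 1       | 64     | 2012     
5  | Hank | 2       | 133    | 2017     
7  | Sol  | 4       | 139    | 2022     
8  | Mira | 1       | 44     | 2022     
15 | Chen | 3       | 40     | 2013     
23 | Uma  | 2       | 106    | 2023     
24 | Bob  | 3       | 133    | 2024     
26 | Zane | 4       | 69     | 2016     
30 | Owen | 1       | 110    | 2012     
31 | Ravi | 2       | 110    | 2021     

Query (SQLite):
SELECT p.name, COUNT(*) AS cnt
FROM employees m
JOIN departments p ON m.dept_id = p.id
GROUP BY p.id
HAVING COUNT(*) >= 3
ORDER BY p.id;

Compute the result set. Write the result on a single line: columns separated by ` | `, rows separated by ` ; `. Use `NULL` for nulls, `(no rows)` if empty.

HR | 3 ; Support | 3

Join each employees row to its departments via dept_id.
Group joined rows by departments.id; compute COUNT(*) per group.
HAVING: keep groups with count ≥ 3.
  1: ids {3, 8, 30} → COUNT(*)=3
  2: ids {5, 23, 31} → COUNT(*)=3
  3: ids {15, 24} → COUNT(*)=2
  4: ids {7, 26} → COUNT(*)=2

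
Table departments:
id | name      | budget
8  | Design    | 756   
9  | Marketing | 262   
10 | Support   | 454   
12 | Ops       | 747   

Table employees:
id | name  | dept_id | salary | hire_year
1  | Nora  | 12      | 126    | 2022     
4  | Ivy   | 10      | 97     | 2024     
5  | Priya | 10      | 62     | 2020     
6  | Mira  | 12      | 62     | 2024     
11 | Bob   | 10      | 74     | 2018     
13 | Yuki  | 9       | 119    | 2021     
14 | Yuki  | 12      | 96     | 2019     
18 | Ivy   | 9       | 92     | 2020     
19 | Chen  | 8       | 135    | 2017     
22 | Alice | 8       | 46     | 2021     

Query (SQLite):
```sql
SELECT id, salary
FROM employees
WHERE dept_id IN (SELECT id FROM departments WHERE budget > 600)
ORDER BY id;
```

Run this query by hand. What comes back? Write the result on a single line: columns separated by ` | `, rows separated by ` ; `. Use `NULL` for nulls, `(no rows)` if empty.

Inner query: departments.id where budget > 600.
Outer: keep employees rows whose dept_id is in that set.
Inner query → {8, 12}

1 | 126 ; 6 | 62 ; 14 | 96 ; 19 | 135 ; 22 | 46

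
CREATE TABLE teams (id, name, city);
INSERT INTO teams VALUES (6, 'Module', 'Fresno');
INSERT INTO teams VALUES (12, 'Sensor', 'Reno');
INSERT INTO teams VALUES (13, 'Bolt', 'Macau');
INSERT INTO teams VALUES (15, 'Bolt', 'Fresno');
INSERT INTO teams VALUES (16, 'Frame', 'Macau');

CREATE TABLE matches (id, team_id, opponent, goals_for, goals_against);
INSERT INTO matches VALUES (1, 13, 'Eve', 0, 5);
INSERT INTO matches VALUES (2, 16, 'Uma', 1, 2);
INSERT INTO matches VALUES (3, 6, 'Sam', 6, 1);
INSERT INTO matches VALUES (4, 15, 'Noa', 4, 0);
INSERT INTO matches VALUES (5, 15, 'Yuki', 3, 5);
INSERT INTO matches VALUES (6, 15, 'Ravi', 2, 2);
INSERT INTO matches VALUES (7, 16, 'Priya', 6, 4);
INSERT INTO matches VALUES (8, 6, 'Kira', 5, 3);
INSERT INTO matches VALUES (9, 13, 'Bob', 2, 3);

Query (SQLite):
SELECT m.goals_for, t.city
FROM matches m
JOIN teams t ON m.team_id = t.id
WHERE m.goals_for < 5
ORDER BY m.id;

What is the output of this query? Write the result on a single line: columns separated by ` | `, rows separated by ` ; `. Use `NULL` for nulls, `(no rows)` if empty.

Each matches row matches the teams row where team_id = teams.id.
Then keep rows with m.goals_for < 5.

0 | Macau ; 1 | Macau ; 4 | Fresno ; 3 | Fresno ; 2 | Fresno ; 2 | Macau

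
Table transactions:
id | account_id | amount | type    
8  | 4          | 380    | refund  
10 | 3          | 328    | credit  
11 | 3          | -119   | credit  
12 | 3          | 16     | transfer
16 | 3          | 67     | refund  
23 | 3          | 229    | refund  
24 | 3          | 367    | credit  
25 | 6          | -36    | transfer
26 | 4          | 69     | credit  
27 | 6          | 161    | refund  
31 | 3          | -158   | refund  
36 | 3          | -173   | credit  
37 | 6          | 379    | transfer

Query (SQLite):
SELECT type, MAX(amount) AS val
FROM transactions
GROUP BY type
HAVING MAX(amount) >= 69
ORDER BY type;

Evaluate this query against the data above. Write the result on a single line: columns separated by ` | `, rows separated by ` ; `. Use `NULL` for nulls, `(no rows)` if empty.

credit | 367 ; refund | 380 ; transfer | 379

Partition transactions by type; compute MAX(amount) within each group.
HAVING: keep groups where MAX(amount) >= 69.
  credit: ids {10, 11, 24, 26, 36} → MAX(amount)=367
  refund: ids {8, 16, 23, 27, 31} → MAX(amount)=380
  transfer: ids {12, 25, 37} → MAX(amount)=379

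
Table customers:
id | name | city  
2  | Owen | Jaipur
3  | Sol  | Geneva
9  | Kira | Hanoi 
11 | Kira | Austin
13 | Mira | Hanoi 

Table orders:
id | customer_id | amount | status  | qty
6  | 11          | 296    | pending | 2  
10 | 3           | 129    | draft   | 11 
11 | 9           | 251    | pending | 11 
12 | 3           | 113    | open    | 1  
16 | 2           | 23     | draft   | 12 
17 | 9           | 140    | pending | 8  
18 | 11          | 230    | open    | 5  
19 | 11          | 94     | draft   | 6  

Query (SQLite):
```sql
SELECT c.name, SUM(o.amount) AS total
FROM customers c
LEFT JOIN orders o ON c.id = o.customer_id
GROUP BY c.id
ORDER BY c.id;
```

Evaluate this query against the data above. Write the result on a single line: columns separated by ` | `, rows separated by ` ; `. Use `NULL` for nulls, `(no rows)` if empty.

Owen | 23 ; Sol | 242 ; Kira | 391 ; Kira | 620 ; Mira | NULL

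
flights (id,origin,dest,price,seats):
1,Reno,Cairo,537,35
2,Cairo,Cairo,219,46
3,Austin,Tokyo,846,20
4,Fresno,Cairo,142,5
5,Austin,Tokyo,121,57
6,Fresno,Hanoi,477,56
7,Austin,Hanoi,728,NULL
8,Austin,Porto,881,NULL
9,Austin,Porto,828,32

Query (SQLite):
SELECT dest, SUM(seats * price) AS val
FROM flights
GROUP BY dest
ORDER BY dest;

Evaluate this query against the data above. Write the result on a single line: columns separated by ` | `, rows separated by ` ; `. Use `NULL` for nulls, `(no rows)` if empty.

For each row compute seats * price.
Group by dest; take SUM of the expression per group.
  Cairo: ids {1, 2, 4} → SUM(seats * price)=29579
  Hanoi: ids {6, 7} → SUM(seats * price)=26712
  Porto: ids {8, 9} → SUM(seats * price)=26496
  Tokyo: ids {3, 5} → SUM(seats * price)=23817

Cairo | 29579 ; Hanoi | 26712 ; Porto | 26496 ; Tokyo | 23817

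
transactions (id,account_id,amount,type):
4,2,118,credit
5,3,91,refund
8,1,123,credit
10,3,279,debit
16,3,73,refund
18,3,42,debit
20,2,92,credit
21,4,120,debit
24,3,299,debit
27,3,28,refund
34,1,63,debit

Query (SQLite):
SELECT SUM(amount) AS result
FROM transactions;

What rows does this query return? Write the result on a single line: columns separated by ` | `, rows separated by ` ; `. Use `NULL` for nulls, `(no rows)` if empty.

1328

All amount values: [118, 91, 123, 279, 73, 42, 92, 120, 299, 28, 63].
SUM of non-NULL values = 1328.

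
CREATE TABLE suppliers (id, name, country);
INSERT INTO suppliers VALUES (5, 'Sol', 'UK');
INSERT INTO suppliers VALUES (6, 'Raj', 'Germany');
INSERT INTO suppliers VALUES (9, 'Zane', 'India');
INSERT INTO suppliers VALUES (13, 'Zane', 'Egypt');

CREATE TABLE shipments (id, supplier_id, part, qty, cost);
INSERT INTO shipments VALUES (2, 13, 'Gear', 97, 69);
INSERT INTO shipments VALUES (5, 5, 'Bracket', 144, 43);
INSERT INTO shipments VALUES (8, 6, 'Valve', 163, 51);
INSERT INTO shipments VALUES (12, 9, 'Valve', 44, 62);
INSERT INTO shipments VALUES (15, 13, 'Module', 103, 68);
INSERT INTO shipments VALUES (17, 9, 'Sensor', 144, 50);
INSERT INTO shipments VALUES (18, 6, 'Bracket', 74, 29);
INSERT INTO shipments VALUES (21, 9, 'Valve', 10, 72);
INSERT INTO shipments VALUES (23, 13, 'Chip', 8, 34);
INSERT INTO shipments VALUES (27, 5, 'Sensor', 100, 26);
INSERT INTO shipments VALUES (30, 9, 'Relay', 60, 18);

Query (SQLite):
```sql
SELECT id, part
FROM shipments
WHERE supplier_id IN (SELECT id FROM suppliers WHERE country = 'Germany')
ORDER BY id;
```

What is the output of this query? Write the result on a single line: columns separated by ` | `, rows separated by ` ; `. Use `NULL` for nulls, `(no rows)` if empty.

8 | Valve ; 18 | Bracket

Inner query: suppliers.id where country = 'Germany'.
Outer: keep shipments rows whose supplier_id is in that set.
Inner query → {6}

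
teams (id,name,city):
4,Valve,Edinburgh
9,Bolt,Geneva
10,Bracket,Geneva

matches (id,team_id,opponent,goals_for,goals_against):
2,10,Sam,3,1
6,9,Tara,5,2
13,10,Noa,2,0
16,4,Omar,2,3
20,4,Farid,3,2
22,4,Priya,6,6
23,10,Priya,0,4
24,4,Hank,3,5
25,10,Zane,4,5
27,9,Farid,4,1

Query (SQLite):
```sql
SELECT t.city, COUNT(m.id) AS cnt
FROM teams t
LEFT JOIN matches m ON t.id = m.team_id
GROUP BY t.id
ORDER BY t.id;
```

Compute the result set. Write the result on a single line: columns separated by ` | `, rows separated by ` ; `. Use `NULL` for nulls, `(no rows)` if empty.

Edinburgh | 4 ; Geneva | 2 ; Geneva | 4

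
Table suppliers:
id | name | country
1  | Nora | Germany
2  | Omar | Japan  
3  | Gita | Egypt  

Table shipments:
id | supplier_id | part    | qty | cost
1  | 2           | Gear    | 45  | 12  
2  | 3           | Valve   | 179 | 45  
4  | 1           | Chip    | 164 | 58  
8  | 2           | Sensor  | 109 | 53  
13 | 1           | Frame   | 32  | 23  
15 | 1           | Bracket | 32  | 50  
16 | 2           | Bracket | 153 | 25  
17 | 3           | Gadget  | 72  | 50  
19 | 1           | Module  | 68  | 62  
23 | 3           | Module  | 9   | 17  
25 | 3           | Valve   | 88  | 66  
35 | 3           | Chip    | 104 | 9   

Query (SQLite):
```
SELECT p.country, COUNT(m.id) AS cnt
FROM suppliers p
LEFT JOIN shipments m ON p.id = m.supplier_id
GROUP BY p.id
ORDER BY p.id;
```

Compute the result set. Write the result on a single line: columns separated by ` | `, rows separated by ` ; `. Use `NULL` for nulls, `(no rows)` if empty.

Germany | 4 ; Japan | 3 ; Egypt | 5

LEFT JOIN keeps every suppliers row; unmatched ones get NULL for shipments columns.
Group by suppliers.id and compute COUNT(m.id). COUNT(col) of an all-NULL group is 0.
  1: ids {4, 13, 15, 19} → COUNT(m.id)=4
  2: ids {1, 8, 16} → COUNT(m.id)=3
  3: ids {2, 17, 23, 25, 35} → COUNT(m.id)=5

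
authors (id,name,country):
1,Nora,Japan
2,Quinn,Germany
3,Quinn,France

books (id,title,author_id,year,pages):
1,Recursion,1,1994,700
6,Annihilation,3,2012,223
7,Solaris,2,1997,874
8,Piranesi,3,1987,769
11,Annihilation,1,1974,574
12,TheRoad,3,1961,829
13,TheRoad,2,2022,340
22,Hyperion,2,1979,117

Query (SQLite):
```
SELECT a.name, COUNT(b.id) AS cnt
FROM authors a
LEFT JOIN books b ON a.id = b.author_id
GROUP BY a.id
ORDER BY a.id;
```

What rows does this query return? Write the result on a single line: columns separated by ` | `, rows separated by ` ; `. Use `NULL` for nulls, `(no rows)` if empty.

Nora | 2 ; Quinn | 3 ; Quinn | 3

LEFT JOIN keeps every authors row; unmatched ones get NULL for books columns.
Group by authors.id and compute COUNT(b.id). COUNT(col) of an all-NULL group is 0.
  1: ids {1, 11} → COUNT(b.id)=2
  2: ids {7, 13, 22} → COUNT(b.id)=3
  3: ids {6, 8, 12} → COUNT(b.id)=3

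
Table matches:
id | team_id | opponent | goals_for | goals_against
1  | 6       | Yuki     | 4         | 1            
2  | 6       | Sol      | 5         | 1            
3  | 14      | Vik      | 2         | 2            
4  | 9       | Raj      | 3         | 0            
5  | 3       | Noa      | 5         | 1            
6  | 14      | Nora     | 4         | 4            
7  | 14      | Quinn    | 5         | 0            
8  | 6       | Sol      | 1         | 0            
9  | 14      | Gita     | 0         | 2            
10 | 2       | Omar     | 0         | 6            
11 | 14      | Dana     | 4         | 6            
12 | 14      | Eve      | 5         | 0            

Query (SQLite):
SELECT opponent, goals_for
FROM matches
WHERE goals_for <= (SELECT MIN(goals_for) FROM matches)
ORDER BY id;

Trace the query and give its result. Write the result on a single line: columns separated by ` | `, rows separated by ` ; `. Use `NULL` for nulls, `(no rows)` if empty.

Scalar subquery: MIN(goals_for) over all matches rows = 0.
Keep rows where goals_for <= that value.

Gita | 0 ; Omar | 0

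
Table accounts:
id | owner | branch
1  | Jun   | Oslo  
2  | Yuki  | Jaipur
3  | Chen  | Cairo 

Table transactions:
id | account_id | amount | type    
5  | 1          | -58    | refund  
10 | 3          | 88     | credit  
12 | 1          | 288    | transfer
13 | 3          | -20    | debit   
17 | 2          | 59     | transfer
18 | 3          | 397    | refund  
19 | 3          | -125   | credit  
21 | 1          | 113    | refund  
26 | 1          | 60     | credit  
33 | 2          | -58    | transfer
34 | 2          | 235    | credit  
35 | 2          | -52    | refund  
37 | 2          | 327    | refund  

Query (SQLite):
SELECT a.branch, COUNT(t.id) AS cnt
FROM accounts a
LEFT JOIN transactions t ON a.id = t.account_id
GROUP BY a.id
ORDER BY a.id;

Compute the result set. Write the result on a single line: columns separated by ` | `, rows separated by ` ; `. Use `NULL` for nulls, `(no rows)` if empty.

Oslo | 4 ; Jaipur | 5 ; Cairo | 4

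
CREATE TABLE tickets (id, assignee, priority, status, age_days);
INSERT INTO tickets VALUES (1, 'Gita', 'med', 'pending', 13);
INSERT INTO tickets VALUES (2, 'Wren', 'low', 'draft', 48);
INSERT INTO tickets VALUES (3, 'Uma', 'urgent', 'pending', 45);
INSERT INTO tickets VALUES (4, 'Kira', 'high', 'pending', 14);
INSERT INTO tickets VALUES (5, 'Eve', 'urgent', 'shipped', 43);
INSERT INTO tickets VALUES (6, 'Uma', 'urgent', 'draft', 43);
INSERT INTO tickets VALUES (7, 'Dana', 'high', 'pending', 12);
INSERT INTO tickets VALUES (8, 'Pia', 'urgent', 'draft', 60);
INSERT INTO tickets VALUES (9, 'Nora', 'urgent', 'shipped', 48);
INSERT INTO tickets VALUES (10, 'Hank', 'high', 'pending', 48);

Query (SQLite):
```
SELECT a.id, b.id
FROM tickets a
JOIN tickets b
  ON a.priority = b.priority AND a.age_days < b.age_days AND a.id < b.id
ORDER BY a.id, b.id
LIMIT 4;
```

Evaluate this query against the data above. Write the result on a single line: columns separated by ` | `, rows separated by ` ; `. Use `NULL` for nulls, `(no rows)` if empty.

3 | 8 ; 3 | 9 ; 4 | 10 ; 5 | 8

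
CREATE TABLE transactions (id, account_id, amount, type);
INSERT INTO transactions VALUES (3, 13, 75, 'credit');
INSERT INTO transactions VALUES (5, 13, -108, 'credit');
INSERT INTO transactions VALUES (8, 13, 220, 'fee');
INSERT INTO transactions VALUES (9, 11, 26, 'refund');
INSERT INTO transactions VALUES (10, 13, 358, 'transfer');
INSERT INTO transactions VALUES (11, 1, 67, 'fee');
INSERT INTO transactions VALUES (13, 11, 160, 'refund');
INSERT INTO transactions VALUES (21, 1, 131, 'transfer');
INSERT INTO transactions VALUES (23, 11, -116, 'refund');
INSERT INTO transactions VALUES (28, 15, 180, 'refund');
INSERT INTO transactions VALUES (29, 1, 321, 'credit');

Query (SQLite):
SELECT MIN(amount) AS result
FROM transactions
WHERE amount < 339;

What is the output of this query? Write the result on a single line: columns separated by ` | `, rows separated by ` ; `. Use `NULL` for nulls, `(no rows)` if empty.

Rows where amount < 339 → amount values: [75, -108, 220, 26, 67, 160, 131, -116, 180, 321].
MIN of non-NULL values = -116.

-116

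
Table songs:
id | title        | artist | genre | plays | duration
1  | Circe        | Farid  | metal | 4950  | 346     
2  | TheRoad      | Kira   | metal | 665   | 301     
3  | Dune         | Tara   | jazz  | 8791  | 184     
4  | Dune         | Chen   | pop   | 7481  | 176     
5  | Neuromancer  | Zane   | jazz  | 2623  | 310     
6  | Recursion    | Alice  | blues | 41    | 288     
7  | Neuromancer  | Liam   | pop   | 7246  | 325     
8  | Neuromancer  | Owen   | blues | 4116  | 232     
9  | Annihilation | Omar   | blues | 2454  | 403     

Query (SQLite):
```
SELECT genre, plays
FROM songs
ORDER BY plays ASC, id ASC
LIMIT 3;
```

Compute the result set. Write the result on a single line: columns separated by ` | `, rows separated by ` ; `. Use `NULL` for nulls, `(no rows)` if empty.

Sort by plays asc, tiebreak id asc: (41, id=6), (665, id=2), (2454, id=9), (2623, id=5), (4116, id=8), (4950, id=1) …. Take first 3.

blues | 41 ; metal | 665 ; blues | 2454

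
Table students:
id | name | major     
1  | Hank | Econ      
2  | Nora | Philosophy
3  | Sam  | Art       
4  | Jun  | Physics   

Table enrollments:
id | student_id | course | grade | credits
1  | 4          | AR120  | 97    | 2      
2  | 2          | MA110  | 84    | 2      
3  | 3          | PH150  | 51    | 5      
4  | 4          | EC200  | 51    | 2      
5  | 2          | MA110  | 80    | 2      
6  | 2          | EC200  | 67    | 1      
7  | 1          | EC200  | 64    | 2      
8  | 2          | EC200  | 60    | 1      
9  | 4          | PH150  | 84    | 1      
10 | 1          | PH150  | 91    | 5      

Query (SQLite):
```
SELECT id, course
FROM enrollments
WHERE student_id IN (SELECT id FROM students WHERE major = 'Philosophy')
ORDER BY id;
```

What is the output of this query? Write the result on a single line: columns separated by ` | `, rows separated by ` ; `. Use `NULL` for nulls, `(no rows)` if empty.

2 | MA110 ; 5 | MA110 ; 6 | EC200 ; 8 | EC200

Inner query: students.id where major = 'Philosophy'.
Outer: keep enrollments rows whose student_id is in that set.
Inner query → {2}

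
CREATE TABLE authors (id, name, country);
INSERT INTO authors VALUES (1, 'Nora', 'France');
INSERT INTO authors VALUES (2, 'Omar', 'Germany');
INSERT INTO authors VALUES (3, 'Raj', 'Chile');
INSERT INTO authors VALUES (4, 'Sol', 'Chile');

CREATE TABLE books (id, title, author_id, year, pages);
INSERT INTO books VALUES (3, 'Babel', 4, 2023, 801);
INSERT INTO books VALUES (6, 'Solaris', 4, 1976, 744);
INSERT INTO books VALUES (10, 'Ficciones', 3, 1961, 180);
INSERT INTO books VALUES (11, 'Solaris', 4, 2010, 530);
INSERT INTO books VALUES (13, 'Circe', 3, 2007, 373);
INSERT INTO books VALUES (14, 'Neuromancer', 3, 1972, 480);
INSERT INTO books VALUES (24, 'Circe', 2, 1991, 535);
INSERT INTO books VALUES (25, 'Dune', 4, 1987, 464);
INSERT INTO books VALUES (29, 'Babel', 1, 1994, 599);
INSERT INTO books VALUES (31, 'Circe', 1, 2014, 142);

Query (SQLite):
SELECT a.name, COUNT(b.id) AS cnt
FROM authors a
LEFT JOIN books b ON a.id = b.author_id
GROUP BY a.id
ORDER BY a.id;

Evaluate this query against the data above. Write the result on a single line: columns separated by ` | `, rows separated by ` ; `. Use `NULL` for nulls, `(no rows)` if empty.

LEFT JOIN keeps every authors row; unmatched ones get NULL for books columns.
Group by authors.id and compute COUNT(b.id). COUNT(col) of an all-NULL group is 0.
  1: ids {29, 31} → COUNT(b.id)=2
  2: ids {24} → COUNT(b.id)=1
  3: ids {10, 13, 14} → COUNT(b.id)=3
  4: ids {3, 6, 11, 25} → COUNT(b.id)=4

Nora | 2 ; Omar | 1 ; Raj | 3 ; Sol | 4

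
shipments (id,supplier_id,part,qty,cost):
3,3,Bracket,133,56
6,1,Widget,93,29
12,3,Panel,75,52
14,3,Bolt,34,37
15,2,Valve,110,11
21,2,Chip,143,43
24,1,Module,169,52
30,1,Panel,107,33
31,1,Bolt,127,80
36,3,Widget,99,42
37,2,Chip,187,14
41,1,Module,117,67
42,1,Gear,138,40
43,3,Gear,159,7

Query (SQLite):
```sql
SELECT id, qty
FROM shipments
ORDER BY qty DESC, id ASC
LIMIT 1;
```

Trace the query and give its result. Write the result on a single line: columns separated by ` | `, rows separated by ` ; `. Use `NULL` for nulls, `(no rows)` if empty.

37 | 187

Sort by qty desc, tiebreak id asc: (187, id=37), (169, id=24), (159, id=43), (143, id=21) …. Take first 1.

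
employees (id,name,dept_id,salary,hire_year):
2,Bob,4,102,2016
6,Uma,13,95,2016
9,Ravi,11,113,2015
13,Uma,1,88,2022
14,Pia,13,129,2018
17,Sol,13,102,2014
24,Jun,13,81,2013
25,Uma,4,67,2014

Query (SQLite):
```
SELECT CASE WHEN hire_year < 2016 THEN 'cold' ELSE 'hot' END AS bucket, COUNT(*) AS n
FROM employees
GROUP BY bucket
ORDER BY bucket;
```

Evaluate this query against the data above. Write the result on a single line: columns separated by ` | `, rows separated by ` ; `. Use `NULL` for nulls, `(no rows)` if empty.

Bucket rows by hire_year < 2016 → 'cold' else 'hot'; count each bucket.

cold | 4 ; hot | 4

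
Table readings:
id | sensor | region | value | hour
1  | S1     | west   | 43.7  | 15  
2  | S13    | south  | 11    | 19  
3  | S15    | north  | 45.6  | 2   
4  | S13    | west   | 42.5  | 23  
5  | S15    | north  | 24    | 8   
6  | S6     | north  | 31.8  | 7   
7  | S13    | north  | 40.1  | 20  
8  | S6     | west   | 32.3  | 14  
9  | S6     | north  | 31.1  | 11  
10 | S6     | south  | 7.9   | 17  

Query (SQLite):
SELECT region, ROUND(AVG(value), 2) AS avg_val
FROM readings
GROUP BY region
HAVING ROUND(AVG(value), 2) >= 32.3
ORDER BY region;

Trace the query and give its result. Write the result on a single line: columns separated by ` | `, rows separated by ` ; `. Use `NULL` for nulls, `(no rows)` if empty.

Partition readings by region; compute ROUND(AVG(value), 2) within each group.
HAVING: keep groups where ROUND(AVG(value), 2) >= 32.3.
  north: ids {3, 5, 6, 7, 9} → ROUND(AVG(value), 2)=34.52
  south: ids {2, 10} → ROUND(AVG(value), 2)=9.45
  west: ids {1, 4, 8} → ROUND(AVG(value), 2)=39.5

north | 34.52 ; west | 39.5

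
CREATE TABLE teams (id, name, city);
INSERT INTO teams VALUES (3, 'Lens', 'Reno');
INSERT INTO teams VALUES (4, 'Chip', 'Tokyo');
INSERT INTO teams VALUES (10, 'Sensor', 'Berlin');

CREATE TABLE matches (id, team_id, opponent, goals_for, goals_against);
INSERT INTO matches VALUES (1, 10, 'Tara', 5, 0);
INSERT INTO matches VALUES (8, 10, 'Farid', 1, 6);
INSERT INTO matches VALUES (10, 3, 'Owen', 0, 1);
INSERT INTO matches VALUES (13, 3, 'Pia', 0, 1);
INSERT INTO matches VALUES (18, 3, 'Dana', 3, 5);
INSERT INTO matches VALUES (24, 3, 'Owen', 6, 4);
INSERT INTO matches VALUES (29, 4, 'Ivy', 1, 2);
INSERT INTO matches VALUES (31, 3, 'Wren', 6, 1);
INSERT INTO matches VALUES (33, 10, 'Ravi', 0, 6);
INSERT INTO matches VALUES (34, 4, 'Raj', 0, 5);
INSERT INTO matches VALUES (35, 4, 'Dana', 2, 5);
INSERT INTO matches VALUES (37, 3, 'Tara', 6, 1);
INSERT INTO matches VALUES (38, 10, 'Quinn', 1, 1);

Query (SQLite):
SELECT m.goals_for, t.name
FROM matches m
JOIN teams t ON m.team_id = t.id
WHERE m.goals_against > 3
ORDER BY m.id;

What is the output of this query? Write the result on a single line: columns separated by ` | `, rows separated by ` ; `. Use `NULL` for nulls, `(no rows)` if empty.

Each matches row matches the teams row where team_id = teams.id.
Then keep rows with m.goals_against > 3.

1 | Sensor ; 3 | Lens ; 6 | Lens ; 0 | Sensor ; 0 | Chip ; 2 | Chip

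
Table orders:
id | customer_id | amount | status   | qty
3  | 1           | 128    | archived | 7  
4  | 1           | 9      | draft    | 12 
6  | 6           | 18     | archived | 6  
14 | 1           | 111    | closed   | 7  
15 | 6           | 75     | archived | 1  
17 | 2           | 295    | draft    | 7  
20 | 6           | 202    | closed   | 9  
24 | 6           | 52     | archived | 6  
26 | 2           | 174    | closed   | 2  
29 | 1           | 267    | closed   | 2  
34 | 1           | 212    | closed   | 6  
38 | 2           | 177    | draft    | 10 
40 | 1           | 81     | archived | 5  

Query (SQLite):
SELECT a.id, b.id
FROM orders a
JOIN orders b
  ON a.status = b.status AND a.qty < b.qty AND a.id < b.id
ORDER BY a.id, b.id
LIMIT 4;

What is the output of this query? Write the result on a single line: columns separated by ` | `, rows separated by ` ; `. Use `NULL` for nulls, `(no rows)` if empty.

14 | 20 ; 15 | 24 ; 15 | 40 ; 17 | 38

Pairs (a,b) with same status, a.qty < b.qty, a.id < b.id.
status groups: archived:{3,6,15,24,40} closed:{14,20,26,29,34} draft:{4,17,38}
Ordered by (a.id, b.id); first 4.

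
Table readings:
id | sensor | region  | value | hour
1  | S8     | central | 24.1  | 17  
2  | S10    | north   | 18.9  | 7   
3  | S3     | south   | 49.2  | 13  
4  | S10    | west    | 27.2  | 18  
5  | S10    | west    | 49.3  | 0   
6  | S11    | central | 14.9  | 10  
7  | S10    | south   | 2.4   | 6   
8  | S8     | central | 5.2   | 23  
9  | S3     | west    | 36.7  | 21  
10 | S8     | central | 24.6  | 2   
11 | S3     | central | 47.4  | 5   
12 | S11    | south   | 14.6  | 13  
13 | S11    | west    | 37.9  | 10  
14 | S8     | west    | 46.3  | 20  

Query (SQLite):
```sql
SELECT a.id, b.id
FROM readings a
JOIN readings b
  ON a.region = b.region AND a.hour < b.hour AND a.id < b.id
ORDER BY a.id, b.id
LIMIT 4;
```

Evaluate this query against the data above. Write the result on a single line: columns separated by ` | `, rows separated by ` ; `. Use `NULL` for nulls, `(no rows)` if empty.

1 | 8 ; 4 | 9 ; 4 | 14 ; 5 | 9

Pairs (a,b) with same region, a.hour < b.hour, a.id < b.id.
region groups: central:{1,6,8,10,11} north:{2} south:{3,7,12} west:{4,5,9,13,14}
Ordered by (a.id, b.id); first 4.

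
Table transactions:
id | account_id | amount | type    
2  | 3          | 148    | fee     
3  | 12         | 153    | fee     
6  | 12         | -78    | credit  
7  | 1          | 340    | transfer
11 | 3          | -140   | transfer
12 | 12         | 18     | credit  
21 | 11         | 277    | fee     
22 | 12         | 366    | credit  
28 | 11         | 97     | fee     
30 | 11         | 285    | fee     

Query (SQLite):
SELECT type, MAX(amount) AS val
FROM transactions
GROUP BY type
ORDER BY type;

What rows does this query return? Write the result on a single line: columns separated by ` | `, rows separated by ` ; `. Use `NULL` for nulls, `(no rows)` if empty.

credit | 366 ; fee | 285 ; transfer | 340

Partition transactions by type; compute MAX(amount) within each group.
  credit: ids {6, 12, 22} → MAX(amount)=366
  fee: ids {2, 3, 21, 28, 30} → MAX(amount)=285
  transfer: ids {7, 11} → MAX(amount)=340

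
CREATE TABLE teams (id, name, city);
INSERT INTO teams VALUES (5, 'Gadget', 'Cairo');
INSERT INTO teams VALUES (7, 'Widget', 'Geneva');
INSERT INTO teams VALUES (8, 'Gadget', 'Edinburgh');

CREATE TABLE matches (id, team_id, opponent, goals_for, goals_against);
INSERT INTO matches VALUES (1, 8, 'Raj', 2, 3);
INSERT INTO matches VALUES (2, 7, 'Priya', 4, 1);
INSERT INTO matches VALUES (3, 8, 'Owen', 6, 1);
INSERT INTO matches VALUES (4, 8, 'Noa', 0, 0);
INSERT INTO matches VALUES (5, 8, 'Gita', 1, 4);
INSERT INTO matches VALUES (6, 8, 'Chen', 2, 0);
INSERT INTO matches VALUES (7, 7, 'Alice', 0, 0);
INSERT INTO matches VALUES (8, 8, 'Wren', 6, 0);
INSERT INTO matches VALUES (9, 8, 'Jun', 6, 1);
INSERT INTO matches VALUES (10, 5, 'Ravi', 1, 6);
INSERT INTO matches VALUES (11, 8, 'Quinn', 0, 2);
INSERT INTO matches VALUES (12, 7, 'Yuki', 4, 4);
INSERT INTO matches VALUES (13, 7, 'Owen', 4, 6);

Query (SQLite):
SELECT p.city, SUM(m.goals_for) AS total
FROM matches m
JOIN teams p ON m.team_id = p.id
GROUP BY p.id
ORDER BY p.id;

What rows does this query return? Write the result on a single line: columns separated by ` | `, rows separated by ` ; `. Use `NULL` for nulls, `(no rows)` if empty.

Join each matches row to its teams via team_id.
Group joined rows by teams.id; compute SUM(m.goals_for) per group.
  5: ids {10} → SUM(m.goals_for)=1
  7: ids {2, 7, 12, 13} → SUM(m.goals_for)=12
  8: ids {1, 3, 4, 5, 6, 8, 9, 11} → SUM(m.goals_for)=23

Cairo | 1 ; Geneva | 12 ; Edinburgh | 23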